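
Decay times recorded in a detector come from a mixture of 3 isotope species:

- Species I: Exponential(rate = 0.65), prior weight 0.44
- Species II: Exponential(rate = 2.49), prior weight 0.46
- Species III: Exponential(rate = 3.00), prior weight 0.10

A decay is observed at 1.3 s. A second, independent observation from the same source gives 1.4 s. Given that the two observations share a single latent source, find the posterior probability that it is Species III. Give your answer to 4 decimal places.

Posterior ∝ prior × likelihood, so P(k | x) ∝ P(Z=k) f_k(x); normalise over all components.
Since both observations come from the same component, the likelihood for component k is f_k(x₁)·f_k(x₂).
  f_I = [0.279212] × [0.261641] = 0.0730533
  f_II = [0.0978111] × [0.0762516] = 0.00745825
  f_III = [0.0607257] × [0.0449867] = 0.00273185
Multiply by the mixture weights:
  P(Z=I)·f_I = 0.44 × 0.0730533 = 0.0321435
  P(Z=II)·f_II = 0.46 × 0.00745825 = 0.00343079
  P(Z=III)·f_III = 0.10 × 0.00273185 = 0.000273185
Denominator: 0.0321435 + 0.00343079 + 0.000273185 = 0.0358474
Responsibility of Species III: 0.000273185 / 0.0358474 ≈ 0.0076

0.0076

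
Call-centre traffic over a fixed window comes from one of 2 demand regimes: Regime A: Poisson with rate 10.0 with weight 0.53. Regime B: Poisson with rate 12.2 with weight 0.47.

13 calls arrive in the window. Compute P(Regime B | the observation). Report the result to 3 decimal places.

By Bayes' theorem, P(k | x) = π_k f_k(x) / Σ_j π_j f_j(x).
Evaluate each component's likelihood at the observed value:
  p_A = 0.0729079
  p_B = 0.107153
Multiply by the mixture weights:
  π_A·p_A = 0.53 × 0.0729079 = 0.0386412
  π_B·p_B = 0.47 × 0.107153 = 0.050362
Normaliser: 0.0386412 + 0.050362 = 0.0890032
So the posterior for Regime B is 0.050362 / 0.0890032 ≈ 0.566.

0.566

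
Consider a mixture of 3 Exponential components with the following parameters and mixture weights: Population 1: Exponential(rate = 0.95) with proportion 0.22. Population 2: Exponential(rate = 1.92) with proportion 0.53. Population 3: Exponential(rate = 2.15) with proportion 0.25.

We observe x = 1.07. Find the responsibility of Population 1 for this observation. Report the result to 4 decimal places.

0.2910

Posterior ∝ prior × likelihood, so P(k | x) ∝ π_k f_k(x); normalise over all components.
Component likelihoods at x = 1.07:
  L_1 = 0.343766
  L_2 = 0.246086
  L_3 = 0.215449
Prior × likelihood for each component:
  π_1·L_1 = 0.22 × 0.343766 = 0.0756286
  π_2·L_2 = 0.53 × 0.246086 = 0.130426
  π_3·L_3 = 0.25 × 0.215449 = 0.0538622
Sum: 0.0756286 + 0.130426 + 0.0538622 = 0.259916
Responsibility of Population 1: 0.0756286 / 0.259916 ≈ 0.2910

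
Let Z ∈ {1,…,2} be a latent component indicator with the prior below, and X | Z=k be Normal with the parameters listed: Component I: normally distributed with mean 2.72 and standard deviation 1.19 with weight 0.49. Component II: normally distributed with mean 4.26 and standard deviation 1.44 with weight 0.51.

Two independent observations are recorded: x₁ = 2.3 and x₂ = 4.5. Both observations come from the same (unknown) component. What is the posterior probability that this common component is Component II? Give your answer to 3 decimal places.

P(component k | x) = P(Z=k)·f_k(x) / marginal(x), where marginal(x) = Σ_j P(Z=j)·f_j(x).
Since both observations come from the same component, the likelihood for component k is f_k(x₁)·f_k(x₂).
  f_I = [0.315002] × [0.109525] = 0.0345008
  f_II = [0.109712] × [0.273222] = 0.0299758
Prior × likelihood for each component:
  P(Z=I)·f_I = 0.49 × 0.0345008 = 0.0169054
  P(Z=II)·f_II = 0.51 × 0.0299758 = 0.0152877
Sum: 0.0169054 + 0.0152877 = 0.032193
Responsibility of Component II: 0.0152877 / 0.032193 ≈ 0.475

0.475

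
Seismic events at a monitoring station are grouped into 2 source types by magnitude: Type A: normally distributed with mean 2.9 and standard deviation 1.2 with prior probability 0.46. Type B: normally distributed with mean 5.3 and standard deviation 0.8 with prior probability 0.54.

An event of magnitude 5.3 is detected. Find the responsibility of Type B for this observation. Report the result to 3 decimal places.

The responsibility of component k is P(Z=k) f_k(x) divided by Σ_j P(Z=j) f_j(x).
Component likelihoods at x = 5.3:
  p_A = (1/(1.2·√(2π)))·exp(−(5.3−2.9)²/(2·1.2²)) = 0.332452·exp(-2.00000) = 0.0449925
  p_B = (1/(0.8·√(2π)))·exp(−(5.3−5.3)²/(2·0.8²)) = 0.498678·exp(-0.00000) = 0.498678
Prior × likelihood for each component:
  P(Z=A)·p_A = 0.46 × 0.0449925 = 0.0206965
  P(Z=B)·p_B = 0.54 × 0.498678 = 0.269286
Marginal: 0.0206965 + 0.269286 = 0.289983
P(Type B | 5.3) = 0.269286 / 0.289983 ≈ 0.929

0.929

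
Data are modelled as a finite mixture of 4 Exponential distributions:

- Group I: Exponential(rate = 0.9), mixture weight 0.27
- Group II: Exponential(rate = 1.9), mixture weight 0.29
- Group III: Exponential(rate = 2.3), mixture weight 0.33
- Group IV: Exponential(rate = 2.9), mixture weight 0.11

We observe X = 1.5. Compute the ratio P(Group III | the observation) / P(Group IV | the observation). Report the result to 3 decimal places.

The posterior odds equal the prior odds times the likelihood ratio: (w_i/w_j)·(f_i(x)/f_j(x)).
Component likelihoods at x = 1.5:
  p_I = 0.9·e^(−0.9·1.5) = 0.9·e^(−1.3500) = 0.233316
  p_II = 1.9·e^(−1.9·1.5) = 1.9·e^(−2.8500) = 0.109904
  p_III = 2.3·e^(−2.3·1.5) = 2.3·e^(−3.4500) = 0.073015
  p_IV = 2.9·e^(−2.9·1.5) = 2.9·e^(−4.3500) = 0.0374298
0.0240949 / 0.00411727 ≈ 5.852

5.852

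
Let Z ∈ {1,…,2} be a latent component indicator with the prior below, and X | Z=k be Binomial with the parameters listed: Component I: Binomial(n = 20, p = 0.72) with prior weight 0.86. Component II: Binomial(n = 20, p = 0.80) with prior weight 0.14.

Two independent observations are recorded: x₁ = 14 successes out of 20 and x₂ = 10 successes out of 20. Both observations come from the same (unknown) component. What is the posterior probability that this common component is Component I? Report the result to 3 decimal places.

0.991

By Bayes' theorem, P(k | x) = w_k f_k(x) / Σ_j w_j f_j(x).
Since both observations come from the same component, the likelihood for component k is f_k(x₁)·f_k(x₂).
  L_I = [C(20,14)·0.72^14·0.28^6 = 38760·0.0100613·0.00048189 = 0.187926] × [0.0204882] = 0.00385027
  L_II = [C(20,14)·0.80^14·0.20^6 = 38760·0.0439805·6.4e-05 = 0.1091] × [0.00203141] = 0.000221627
Weight by the priors:
  w_I·L_I = 0.86 × 0.00385027 = 0.00331123
  w_II·L_II = 0.14 × 0.000221627 = 3.10277e-05
Evidence: 0.00331123 + 3.10277e-05 = 0.00334226
P(Component I | x₁, x₂) = 0.00331123 / 0.00334226 ≈ 0.991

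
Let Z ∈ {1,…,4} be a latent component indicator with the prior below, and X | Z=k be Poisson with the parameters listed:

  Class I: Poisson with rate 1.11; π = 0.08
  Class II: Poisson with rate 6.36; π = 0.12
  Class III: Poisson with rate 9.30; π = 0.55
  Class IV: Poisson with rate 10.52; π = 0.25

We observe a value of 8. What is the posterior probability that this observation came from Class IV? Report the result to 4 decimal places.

P(component k | x) = P(Z=k)·f_k(x) / marginal(x), where marginal(x) = Σ_j P(Z=j)·f_j(x).
Component likelihoods at x = 8:
  L_I = e^(−1.11)·1.11^8/8! = 1.88363e-05
  L_II = e^(−6.36)·6.36^8/8! = 0.114822
  L_III = e^(−9.30)·9.30^8/8! = 0.126883
  L_IV = e^(−10.52)·10.52^8/8! = 0.100422
Weight by the priors:
  P(Z=I)·L_I = 0.08 × 1.88363e-05 = 1.50691e-06
  P(Z=II)·L_II = 0.12 × 0.114822 = 0.0137786
  P(Z=III)·L_III = 0.55 × 0.126883 = 0.0697858
  P(Z=IV)·L_IV = 0.25 × 0.100422 = 0.0251054
Denominator: 1.50691e-06 + 0.0137786 + 0.0697858 + 0.0251054 = 0.108671
So the posterior for Class IV is 0.0251054 / 0.108671 ≈ 0.2310.

0.2310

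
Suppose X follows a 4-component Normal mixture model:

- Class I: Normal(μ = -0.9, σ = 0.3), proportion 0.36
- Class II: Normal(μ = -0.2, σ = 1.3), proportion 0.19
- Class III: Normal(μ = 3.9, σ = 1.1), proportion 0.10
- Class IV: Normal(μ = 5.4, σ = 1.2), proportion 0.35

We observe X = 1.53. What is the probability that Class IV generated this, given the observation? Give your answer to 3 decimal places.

0.023

Posterior ∝ prior × likelihood, so P(k | x) ∝ π_k f_k(x); normalise over all components.
Normal densities:
  L_I = 7.52936e-15
  L_II = 0.126593
  L_III = 0.0356046
  L_IV = 0.00183342
Weight by the priors:
  π_I·L_I = 0.36 × 7.52936e-15 = 2.71057e-15
  π_II·L_II = 0.19 × 0.126593 = 0.0240527
  π_III·L_III = 0.10 × 0.0356046 = 0.00356046
  π_IV·L_IV = 0.35 × 0.00183342 = 0.000641697
Evidence: 2.71057e-15 + 0.0240527 + 0.00356046 + 0.000641697 = 0.0282549
P(Class IV | data) ≈ 0.023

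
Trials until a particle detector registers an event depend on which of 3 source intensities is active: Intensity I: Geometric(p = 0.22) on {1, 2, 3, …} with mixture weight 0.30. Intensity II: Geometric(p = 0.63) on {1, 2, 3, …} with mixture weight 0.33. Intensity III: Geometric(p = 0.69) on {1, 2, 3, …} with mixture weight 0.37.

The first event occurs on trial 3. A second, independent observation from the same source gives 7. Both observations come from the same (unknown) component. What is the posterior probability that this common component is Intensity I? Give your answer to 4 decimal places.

0.9702

P(component k | x) = P(Z=k)·f_k(x) / marginal(x), where marginal(x) = Σ_j P(Z=j)·f_j(x).
Since both observations come from the same component, the likelihood for component k is f_k(x₁)·f_k(x₂).
  f_I = [0.133848] × [0.0495439] = 0.00663135
  f_II = [0.086247] × [0.00161641] = 0.00013941
  f_III = [0.066309] × [0.000612378] = 4.06061e-05
Multiply by the mixture weights:
  P(Z=I)·f_I = 0.30 × 0.00663135 = 0.00198941
  P(Z=II)·f_II = 0.33 × 0.00013941 = 4.60054e-05
  P(Z=III)·f_III = 0.37 × 4.06061e-05 = 1.50243e-05
Marginal: 0.00198941 + 4.60054e-05 + 1.50243e-05 = 0.00205044
Responsibility of Intensity I: 0.00198941 / 0.00205044 ≈ 0.9702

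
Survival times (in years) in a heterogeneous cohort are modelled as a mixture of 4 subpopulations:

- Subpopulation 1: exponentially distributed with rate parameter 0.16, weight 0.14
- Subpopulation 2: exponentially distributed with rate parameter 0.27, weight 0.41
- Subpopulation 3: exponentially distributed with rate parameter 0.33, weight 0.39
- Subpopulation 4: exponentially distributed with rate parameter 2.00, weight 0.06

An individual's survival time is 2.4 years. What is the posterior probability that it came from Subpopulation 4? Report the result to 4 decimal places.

Apply Bayes' rule: the posterior for each component is proportional to its prior times its likelihood at x.
Component likelihoods at x = 2.4 years:
  p_1 = 0.108981
  p_2 = 0.141235
  p_3 = 0.14947
  p_4 = 0.0164595
Unnormalised posteriors:
  w_1·p_1 = 0.14 × 0.108981 = 0.0152573
  w_2·p_2 = 0.41 × 0.141235 = 0.0579062
  w_3·p_3 = 0.39 × 0.14947 = 0.0582931
  w_4·p_4 = 0.06 × 0.0164595 = 0.00098757
Marginal: 0.0152573 + 0.0579062 + 0.0582931 + 0.00098757 = 0.132444
P(Subpopulation 4 | x) ≈ 0.0075

0.0075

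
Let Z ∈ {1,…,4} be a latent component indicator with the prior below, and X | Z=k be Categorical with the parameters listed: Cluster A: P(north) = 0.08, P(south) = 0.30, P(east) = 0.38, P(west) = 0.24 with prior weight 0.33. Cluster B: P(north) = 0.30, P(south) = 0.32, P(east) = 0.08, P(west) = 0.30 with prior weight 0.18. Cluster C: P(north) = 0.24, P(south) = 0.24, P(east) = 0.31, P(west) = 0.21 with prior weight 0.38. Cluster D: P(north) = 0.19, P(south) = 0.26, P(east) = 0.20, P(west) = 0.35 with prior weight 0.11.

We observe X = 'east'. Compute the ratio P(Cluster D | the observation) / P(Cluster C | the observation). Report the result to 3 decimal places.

0.187

The posterior odds equal the prior odds times the likelihood ratio: (P(Z=i)/P(Z=j))·(f_i(x)/f_j(x)).
Categorical probabilities:
  L_A = 0.38
  L_B = 0.08
  L_C = 0.31
  L_D = 0.2
Odds = (0.11/0.38) × (0.2/0.31) = 0.289474 × 0.645161 ≈ 0.187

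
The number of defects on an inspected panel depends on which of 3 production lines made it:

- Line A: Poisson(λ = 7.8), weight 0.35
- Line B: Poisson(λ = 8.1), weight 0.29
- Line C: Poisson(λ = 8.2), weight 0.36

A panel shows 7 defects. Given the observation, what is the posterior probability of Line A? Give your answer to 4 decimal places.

By Bayes' theorem, P(k | x) = P(Z=k) f_k(x) / Σ_j P(Z=j) f_j(x).
Evaluate each component's likelihood at the observed value:
  L_A = e^(−7.8)·7.8^7/7! = 0.142802
  L_B = e^(−8.1)·8.1^7/7! = 0.137778
  L_C = e^(−8.2)·8.2^7/7! = 0.135848
Unnormalised posteriors:
  P(Z=A)·L_A = 0.35 × 0.142802 = 0.0499807
  P(Z=B)·L_B = 0.29 × 0.137778 = 0.0399556
  P(Z=C)·L_C = 0.36 × 0.135848 = 0.0489051
Normaliser: 0.0499807 + 0.0399556 + 0.0489051 = 0.138841
So the posterior for Line A is 0.0499807 / 0.138841 ≈ 0.3600.

0.3600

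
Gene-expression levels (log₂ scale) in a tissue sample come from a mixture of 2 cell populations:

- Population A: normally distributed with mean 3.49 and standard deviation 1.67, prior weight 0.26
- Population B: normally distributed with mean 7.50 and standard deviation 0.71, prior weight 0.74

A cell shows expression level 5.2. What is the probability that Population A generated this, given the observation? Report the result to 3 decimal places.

0.944

P(component k | x) = w_k·f_k(x) / marginal(x), where marginal(x) = Σ_j w_j·f_j(x).
Component likelihoods at x = 5.2:
  L_A = (1/(1.67·√(2π)))·exp(−(5.2−3.49)²/(2·1.67²)) = 0.238888·exp(-0.52424) = 0.141423
  L_B = (1/(0.71·√(2π)))·exp(−(5.2−7.50)²/(2·0.71²)) = 0.561891·exp(-5.24697) = 0.00295746
Weight by the priors:
  w_A·L_A = 0.26 × 0.141423 = 0.0367699
  w_B·L_B = 0.74 × 0.00295746 = 0.00218852
Marginal: 0.0367699 + 0.00218852 = 0.0389585
So the posterior for Population A is 0.0367699 / 0.0389585 ≈ 0.944.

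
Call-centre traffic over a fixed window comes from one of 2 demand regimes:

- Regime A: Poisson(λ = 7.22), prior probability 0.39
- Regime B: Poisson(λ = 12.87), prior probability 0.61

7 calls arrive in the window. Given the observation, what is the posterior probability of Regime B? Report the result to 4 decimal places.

0.2393

The responsibility of component k is w_k f_k(x) divided by Σ_j w_j f_j(x).
Component likelihoods at x = 7 calls:
  p_A = e^(−7.22)·7.22^7/7! = 0.148499
  p_B = e^(−12.87)·12.87^7/7! = 0.029871
Multiply by the mixture weights:
  w_A·p_A = 0.39 × 0.148499 = 0.0579146
  w_B·p_B = 0.61 × 0.029871 = 0.0182213
Denominator: 0.0579146 + 0.0182213 = 0.0761359
Responsibility of Regime B: 0.0182213 / 0.0761359 ≈ 0.2393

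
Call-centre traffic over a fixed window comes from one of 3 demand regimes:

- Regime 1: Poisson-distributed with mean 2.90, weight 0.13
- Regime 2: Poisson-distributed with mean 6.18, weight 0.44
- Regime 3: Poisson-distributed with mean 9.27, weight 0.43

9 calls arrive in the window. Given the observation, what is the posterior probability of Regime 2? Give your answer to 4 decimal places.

0.3679

By Bayes' theorem, P(k | x) = P(Z=k) f_k(x) / Σ_j P(Z=j) f_j(x).
Evaluate each component's likelihood at the observed value:
  p_1 = e^(−2.90)·2.90^9/9! = 0.00219971
  p_2 = e^(−6.18)·6.18^9/9! = 0.0750228
  p_3 = e^(−9.27)·9.27^9/9! = 0.131234
Unnormalised posteriors:
  P(Z=1)·p_1 = 0.13 × 0.00219971 = 0.000285962
  P(Z=2)·p_2 = 0.44 × 0.0750228 = 0.03301
  P(Z=3)·p_3 = 0.43 × 0.131234 = 0.0564304
Denominator: 0.000285962 + 0.03301 + 0.0564304 = 0.0897264
P(Regime 2 | data) = 0.03301 / 0.0897264 ≈ 0.3679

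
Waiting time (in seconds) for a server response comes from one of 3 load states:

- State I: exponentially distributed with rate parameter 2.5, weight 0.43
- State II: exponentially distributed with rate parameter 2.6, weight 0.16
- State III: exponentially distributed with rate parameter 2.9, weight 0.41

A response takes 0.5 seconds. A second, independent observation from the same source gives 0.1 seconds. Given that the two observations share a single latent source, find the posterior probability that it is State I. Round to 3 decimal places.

By Bayes' theorem, P(k | x) = π_k f_k(x) / Σ_j π_j f_j(x).
Since both observations come from the same component, the likelihood for component k is f_k(x₁)·f_k(x₂).
  f_I = [2.5·e^(−2.5·0.5) = 2.5·e^(−1.2500) = 0.716262] × [1.947] = 1.39456
  f_II = [2.6·e^(−2.6·0.5) = 2.6·e^(−1.3000) = 0.708583] × [2.00473] = 1.42052
  f_III = [2.9·e^(−2.9·0.5) = 2.9·e^(−1.4500) = 0.680254] × [2.16996] = 1.47613
Multiply by the mixture weights:
  π_I·f_I = 0.43 × 1.39456 = 0.599662
  π_II·f_II = 0.16 × 1.42052 = 0.227283
  π_III·f_III = 0.41 × 1.47613 = 0.605212
Evidence: 0.599662 + 0.227283 + 0.605212 = 1.43216
So the posterior for State I is 0.599662 / 1.43216 ≈ 0.419.

0.419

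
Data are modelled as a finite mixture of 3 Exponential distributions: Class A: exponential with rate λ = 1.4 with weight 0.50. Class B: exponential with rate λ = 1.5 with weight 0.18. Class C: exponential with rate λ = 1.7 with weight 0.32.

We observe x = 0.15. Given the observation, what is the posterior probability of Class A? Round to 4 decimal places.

Posterior ∝ prior × likelihood, so P(k | x) ∝ P(Z=k) f_k(x); normalise over all components.
Evaluate each component's likelihood at the observed value:
  p_A = 1.13482
  p_B = 1.19777
  p_C = 1.31736
Multiply by the mixture weights:
  P(Z=A)·p_A = 0.50 × 1.13482 = 0.567409
  P(Z=B)·p_B = 0.18 × 1.19777 = 0.215599
  P(Z=C)·p_C = 0.32 × 1.31736 = 0.421555
Denominator: 0.567409 + 0.215599 + 0.421555 = 1.20456
P(Class A | x) = 0.567409 / 1.20456 ≈ 0.4710

0.4710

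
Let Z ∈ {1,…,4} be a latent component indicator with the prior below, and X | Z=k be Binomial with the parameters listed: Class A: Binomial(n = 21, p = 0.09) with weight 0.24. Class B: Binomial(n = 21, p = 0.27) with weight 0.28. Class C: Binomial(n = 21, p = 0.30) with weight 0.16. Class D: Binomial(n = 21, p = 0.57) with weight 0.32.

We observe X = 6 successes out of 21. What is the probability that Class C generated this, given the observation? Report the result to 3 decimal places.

0.349

By Bayes' theorem, P(k | x) = P(Z=k) f_k(x) / Σ_j P(Z=j) f_j(x).
Binomial probabilities:
  p_A = C(21,6)·0.09^6·0.91^15 = 54264·5.31441e-07·0.243008 = 0.0070079
  p_B = C(21,6)·0.27^6·0.73^15 = 54264·0.00038742·0.00890929 = 0.1873
  p_C = C(21,6)·0.30^6·0.70^15 = 54264·0.000729·0.00474756 = 0.187806
  p_D = C(21,6)·0.57^6·0.43^15 = 54264·0.0342964·3.17707e-06 = 0.00591273
Weight by the priors:
  P(Z=A)·p_A = 0.24 × 0.0070079 = 0.0016819
  P(Z=B)·p_B = 0.28 × 0.1873 = 0.0524439
  P(Z=C)·p_C = 0.16 × 0.187806 = 0.030049
  P(Z=D)·p_D = 0.32 × 0.00591273 = 0.00189207
Sum: 0.0016819 + 0.0524439 + 0.030049 + 0.00189207 = 0.0860669
Responsibility of Class C: 0.030049 / 0.0860669 ≈ 0.349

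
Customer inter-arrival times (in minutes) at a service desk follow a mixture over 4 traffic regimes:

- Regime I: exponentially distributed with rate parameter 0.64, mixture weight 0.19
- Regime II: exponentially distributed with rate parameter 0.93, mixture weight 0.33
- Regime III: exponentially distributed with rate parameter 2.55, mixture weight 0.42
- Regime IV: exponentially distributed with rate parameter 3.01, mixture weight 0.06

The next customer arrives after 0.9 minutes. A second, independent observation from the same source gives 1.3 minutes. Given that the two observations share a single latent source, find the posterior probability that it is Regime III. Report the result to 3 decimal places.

0.150

Posterior ∝ prior × likelihood, so P(k | x) ∝ P(Z=k) f_k(x); normalise over all components.
Since both observations come from the same component, the likelihood for component k is f_k(x₁)·f_k(x₂).
  L_I = [0.359771] × [0.278514] = 0.100201
  L_II = [0.402697] × [0.277601] = 0.111789
  L_III = [0.256942] × [0.0926518] = 0.0238061
  L_IV = [0.200476] × [0.0601412] = 0.0120569
Multiply by the mixture weights:
  P(Z=I)·L_I = 0.19 × 0.100201 = 0.0190382
  P(Z=II)·L_II = 0.33 × 0.111789 = 0.0368904
  P(Z=III)·L_III = 0.42 × 0.0238061 = 0.00999856
  P(Z=IV)·L_IV = 0.06 × 0.0120569 = 0.000723413
Sum: 0.0190382 + 0.0368904 + 0.00999856 + 0.000723413 = 0.0666506
P(Regime III | data) = 0.00999856 / 0.0666506 ≈ 0.150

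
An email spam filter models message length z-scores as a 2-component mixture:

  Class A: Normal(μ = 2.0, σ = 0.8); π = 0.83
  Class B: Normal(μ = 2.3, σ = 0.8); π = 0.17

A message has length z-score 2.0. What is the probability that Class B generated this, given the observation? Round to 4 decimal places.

0.1603

P(component k | x) = P(Z=k)·f_k(x) / marginal(x), where marginal(x) = Σ_j P(Z=j)·f_j(x).
Evaluate each component's likelihood at the observed value:
  f_A = (1/(0.8·√(2π)))·exp(−(2.0−2.0)²/(2·0.8²)) = 0.498678·exp(-0.00000) = 0.498678
  f_B = (1/(0.8·√(2π)))·exp(−(2.0−2.3)²/(2·0.8²)) = 0.498678·exp(-0.07031) = 0.464819
Weight by the priors:
  P(Z=A)·f_A = 0.83 × 0.498678 = 0.413903
  P(Z=B)·f_B = 0.17 × 0.464819 = 0.0790192
Denominator: 0.413903 + 0.0790192 = 0.492922
Responsibility of Class B: 0.0790192 / 0.492922 ≈ 0.1603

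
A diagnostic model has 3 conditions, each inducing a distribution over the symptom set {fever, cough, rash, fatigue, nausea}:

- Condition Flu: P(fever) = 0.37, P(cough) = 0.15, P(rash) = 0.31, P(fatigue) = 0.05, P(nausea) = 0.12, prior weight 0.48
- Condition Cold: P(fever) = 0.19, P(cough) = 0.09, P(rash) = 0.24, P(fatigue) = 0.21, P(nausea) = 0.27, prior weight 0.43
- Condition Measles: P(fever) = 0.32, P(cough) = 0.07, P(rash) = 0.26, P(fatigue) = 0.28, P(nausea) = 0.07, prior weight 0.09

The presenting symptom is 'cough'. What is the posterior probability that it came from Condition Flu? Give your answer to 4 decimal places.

Apply Bayes' rule: the posterior for each component is proportional to its prior times its likelihood at x.
Categorical probabilities:
  L_Flu = P(cough | comp) = 0.15
  L_Cold = P(cough | comp) = 0.09
  L_Measles = P(cough | comp) = 0.07
Multiply by the mixture weights:
  P(Z=Flu)·L_Flu = 0.48 × 0.15 = 0.072
  P(Z=Cold)·L_Cold = 0.43 × 0.09 = 0.0387
  P(Z=Measles)·L_Measles = 0.09 × 0.07 = 0.0063
Evidence: 0.072 + 0.0387 + 0.0063 = 0.117
Responsibility of Condition Flu: 0.072 / 0.117 ≈ 0.6154

0.6154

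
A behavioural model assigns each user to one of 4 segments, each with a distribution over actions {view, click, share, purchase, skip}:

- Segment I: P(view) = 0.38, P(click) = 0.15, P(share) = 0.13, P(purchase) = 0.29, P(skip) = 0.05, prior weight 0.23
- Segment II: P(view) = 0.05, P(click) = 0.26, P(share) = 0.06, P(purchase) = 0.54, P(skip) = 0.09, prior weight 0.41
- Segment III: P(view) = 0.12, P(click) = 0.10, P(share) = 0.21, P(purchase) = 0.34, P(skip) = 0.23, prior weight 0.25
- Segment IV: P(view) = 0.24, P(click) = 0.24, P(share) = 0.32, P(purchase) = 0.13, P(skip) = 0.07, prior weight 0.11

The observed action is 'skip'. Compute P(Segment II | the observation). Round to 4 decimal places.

0.3248

The responsibility of component k is P(Z=k) f_k(x) divided by Σ_j P(Z=j) f_j(x).
Component likelihoods at x = 'skip':
  L_I = 0.05
  L_II = 0.09
  L_III = 0.23
  L_IV = 0.07
Multiply by the mixture weights:
  P(Z=I)·L_I = 0.23 × 0.05 = 0.0115
  P(Z=II)·L_II = 0.41 × 0.09 = 0.0369
  P(Z=III)·L_III = 0.25 × 0.23 = 0.0575
  P(Z=IV)·L_IV = 0.11 × 0.07 = 0.0077
Evidence: 0.0115 + 0.0369 + 0.0575 + 0.0077 = 0.1136
P(Segment II | data) ≈ 0.3248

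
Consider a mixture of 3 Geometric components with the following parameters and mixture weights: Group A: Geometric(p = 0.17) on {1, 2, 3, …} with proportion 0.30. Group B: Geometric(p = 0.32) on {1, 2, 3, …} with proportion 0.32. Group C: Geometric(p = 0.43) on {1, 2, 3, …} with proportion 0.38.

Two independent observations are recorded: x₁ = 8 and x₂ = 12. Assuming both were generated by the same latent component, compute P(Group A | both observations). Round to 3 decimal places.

The responsibility of component k is P(Z=k) f_k(x) divided by Σ_j P(Z=j) f_j(x).
Since both observations come from the same component, the likelihood for component k is f_k(x₁)·f_k(x₂).
  L_A = [0.17·(1−0.17)^7 = 0.17·0.271361 = 0.0461313] × [0.0218931] = 0.00100996
  L_B = [0.32·(1−0.32)^7 = 0.32·0.0672299 = 0.0215136] × [0.0045999] = 9.89602e-05
  L_C = [0.43·(1−0.43)^7 = 0.43·0.019549 = 0.00840606] × [0.000887344] = 7.45906e-06
Unnormalised posteriors:
  P(Z=A)·L_A = 0.30 × 0.00100996 = 0.000302988
  P(Z=B)·L_B = 0.32 × 9.89602e-05 = 3.16673e-05
  P(Z=C)·L_C = 0.38 × 7.45906e-06 = 2.83444e-06
Denominator: 0.000302988 + 3.16673e-05 + 2.83444e-06 = 0.000337489
Responsibility of Group A: 0.000302988 / 0.000337489 ≈ 0.898

0.898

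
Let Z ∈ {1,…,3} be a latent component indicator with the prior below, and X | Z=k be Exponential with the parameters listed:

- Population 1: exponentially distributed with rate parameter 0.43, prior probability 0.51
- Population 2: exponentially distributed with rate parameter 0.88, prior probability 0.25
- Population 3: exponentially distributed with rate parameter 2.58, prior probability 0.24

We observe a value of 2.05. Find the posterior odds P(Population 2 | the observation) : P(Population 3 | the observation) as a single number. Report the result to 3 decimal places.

Only the two components matter; the odds are (w_i f_i(x)) / (w_j f_j(x)).
Evaluate each component's likelihood at the observed value:
  f_1 = 0.178089
  f_2 = 0.144882
  f_3 = 0.0130208
Posterior odds = (w_2·f_2) / (w_3·f_3) = (0.25·0.144882) / (0.24·0.0130208) = 0.0362206 / 0.00312498 ≈ 11.591

11.591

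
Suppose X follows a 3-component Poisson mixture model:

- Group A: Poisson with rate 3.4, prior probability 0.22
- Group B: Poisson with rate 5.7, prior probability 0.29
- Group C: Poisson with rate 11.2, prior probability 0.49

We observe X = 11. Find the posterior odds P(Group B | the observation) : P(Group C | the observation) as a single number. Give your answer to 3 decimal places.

The posterior odds equal the prior odds times the likelihood ratio: (π_i/π_j)·(f_i(x)/f_j(x)).
Component likelihoods at x = 11:
  f_A = 0.000586828
  f_B = 0.0172977
  f_C = 0.119164
0.00501634 / 0.0583903 ≈ 0.086

0.086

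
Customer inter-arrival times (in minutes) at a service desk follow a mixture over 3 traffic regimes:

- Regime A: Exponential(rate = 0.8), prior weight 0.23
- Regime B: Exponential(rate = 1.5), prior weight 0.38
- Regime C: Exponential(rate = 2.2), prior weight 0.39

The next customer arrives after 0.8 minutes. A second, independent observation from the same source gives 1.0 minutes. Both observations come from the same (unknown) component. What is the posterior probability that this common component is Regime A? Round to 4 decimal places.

The responsibility of component k is π_k f_k(x) divided by Σ_j π_j f_j(x).
Since both observations come from the same component, the likelihood for component k is f_k(x₁)·f_k(x₂).
  p_A = [0.421834] × [0.359463] = 0.151634
  p_B = [0.451791] × [0.334695] = 0.151212
  p_C = [0.378499] × [0.243767] = 0.0922655
Weight by the priors:
  π_A·p_A = 0.23 × 0.151634 = 0.0348758
  π_B·p_B = 0.38 × 0.151212 = 0.0574607
  π_C·p_C = 0.39 × 0.0922655 = 0.0359835
Evidence: 0.0348758 + 0.0574607 + 0.0359835 = 0.12832
So the posterior for Regime A is 0.0348758 / 0.12832 ≈ 0.2718.

0.2718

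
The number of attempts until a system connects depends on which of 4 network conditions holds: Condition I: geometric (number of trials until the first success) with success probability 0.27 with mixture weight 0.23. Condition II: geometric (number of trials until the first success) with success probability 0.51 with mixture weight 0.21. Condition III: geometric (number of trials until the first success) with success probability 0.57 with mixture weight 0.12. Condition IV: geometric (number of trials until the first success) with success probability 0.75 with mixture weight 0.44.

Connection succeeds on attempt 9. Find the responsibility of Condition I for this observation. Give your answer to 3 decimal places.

0.919

Posterior ∝ prior × likelihood, so P(k | x) ∝ w_k f_k(x); normalise over all components.
Evaluate each component's likelihood at the observed value:
  p_I = 0.0217744
  p_II = 0.00169488
  p_III = 0.000666227
  p_IV = 1.14441e-05
Multiply by the mixture weights:
  w_I·p_I = 0.23 × 0.0217744 = 0.00500812
  w_II·p_II = 0.21 × 0.00169488 = 0.000355925
  w_III·p_III = 0.12 × 0.000666227 = 7.99473e-05
  w_IV·p_IV = 0.44 × 1.14441e-05 = 5.0354e-06
Marginal: 0.00500812 + 0.000355925 + 7.99473e-05 + 5.0354e-06 = 0.00544902
P(Condition I | data) ≈ 0.919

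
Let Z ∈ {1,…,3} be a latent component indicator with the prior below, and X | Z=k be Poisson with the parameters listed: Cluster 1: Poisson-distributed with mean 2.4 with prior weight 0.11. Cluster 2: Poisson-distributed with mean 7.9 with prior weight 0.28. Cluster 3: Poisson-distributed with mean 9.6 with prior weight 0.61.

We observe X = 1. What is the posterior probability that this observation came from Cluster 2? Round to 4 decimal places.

By Bayes' theorem, P(k | x) = π_k f_k(x) / Σ_j π_j f_j(x).
Evaluate each component's likelihood at the observed value:
  L_1 = e^(−2.4)·2.4^1/1! = 0.217723
  L_2 = e^(−7.9)·7.9^1/1! = 0.00292887
  L_3 = e^(−9.6)·9.6^1/1! = 0.000650196
Weight by the priors:
  π_1·L_1 = 0.11 × 0.217723 = 0.0239495
  π_2·L_2 = 0.28 × 0.00292887 = 0.000820085
  π_3·L_3 = 0.61 × 0.000650196 = 0.000396619
Denominator: 0.0239495 + 0.000820085 + 0.000396619 = 0.0251662
So the posterior for Cluster 2 is 0.000820085 / 0.0251662 ≈ 0.0326.

0.0326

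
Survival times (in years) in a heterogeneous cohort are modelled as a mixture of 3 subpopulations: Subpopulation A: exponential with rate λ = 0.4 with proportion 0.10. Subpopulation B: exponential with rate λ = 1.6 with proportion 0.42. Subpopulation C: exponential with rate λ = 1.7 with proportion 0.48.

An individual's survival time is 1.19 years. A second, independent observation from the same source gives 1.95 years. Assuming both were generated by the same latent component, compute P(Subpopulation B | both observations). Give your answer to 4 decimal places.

0.3866

Posterior ∝ prior × likelihood, so P(k | x) ∝ P(Z=k) f_k(x); normalise over all components.
Since both observations come from the same component, the likelihood for component k is f_k(x₁)·f_k(x₂).
  L_A = [0.4·e^(−0.4·1.19) = 0.4·e^(−0.4760) = 0.248505] × [0.183362] = 0.0455665
  L_B = [1.6·e^(−1.6·1.19) = 1.6·e^(−1.9040) = 0.238354] × [0.0706515] = 0.0168401
  L_C = [1.7·e^(−1.7·1.19) = 1.7·e^(−2.0230) = 0.224839] × [0.0617679] = 0.0138878
Prior × likelihood for each component:
  P(Z=A)·L_A = 0.10 × 0.0455665 = 0.00455665
  P(Z=B)·L_B = 0.42 × 0.0168401 = 0.00707284
  P(Z=C)·L_C = 0.48 × 0.0138878 = 0.00666615
Evidence: 0.00455665 + 0.00707284 + 0.00666615 = 0.0182956
P(Subpopulation B | x₁, x₂) = 0.00707284 / 0.0182956 ≈ 0.3866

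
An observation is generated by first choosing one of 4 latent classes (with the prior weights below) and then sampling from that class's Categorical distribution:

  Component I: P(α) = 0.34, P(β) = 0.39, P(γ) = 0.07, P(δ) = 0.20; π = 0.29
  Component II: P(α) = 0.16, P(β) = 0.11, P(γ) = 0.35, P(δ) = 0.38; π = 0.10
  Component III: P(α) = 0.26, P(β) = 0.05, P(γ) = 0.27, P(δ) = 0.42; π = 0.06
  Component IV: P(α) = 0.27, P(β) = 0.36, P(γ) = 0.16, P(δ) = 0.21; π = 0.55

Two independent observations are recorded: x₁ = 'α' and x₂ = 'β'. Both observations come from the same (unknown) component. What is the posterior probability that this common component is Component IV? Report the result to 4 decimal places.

0.5660

P(component k | x) = π_k·f_k(x) / marginal(x), where marginal(x) = Σ_j π_j·f_j(x).
Since both observations come from the same component, the likelihood for component k is f_k(x₁)·f_k(x₂).
  L_I = [0.34] × [0.39] = 0.1326
  L_II = [0.16] × [0.11] = 0.0176
  L_III = [0.26] × [0.05] = 0.013
  L_IV = [0.27] × [0.36] = 0.0972
Multiply by the mixture weights:
  π_I·L_I = 0.29 × 0.1326 = 0.038454
  π_II·L_II = 0.10 × 0.0176 = 0.00176
  π_III·L_III = 0.06 × 0.013 = 0.00078
  π_IV·L_IV = 0.55 × 0.0972 = 0.05346
Evidence: 0.038454 + 0.00176 + 0.00078 + 0.05346 = 0.094454
Responsibility of Component IV: 0.05346 / 0.094454 ≈ 0.5660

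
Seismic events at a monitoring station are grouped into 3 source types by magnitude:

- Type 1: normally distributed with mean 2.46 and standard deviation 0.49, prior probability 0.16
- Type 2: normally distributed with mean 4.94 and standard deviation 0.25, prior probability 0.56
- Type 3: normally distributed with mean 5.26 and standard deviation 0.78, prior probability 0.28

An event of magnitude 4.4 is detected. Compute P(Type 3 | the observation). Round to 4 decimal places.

Apply Bayes' rule: the posterior for each component is proportional to its prior times its likelihood at x.
Component likelihoods at x = 4.4:
  p_1 = (1/(0.49·√(2π)))·exp(−(4.4−2.46)²/(2·0.49²)) = 0.814168·exp(-7.83757) = 0.000321293
  p_2 = (1/(0.25·√(2π)))·exp(−(4.4−4.94)²/(2·0.25²)) = 1.595769·exp(-2.33280) = 0.154827
  p_3 = (1/(0.78·√(2π)))·exp(−(4.4−5.26)²/(2·0.78²)) = 0.511464·exp(-0.60782) = 0.27851
Multiply by the mixture weights:
  w_1·p_1 = 0.16 × 0.000321293 = 5.14069e-05
  w_2·p_2 = 0.56 × 0.154827 = 0.0867034
  w_3·p_3 = 0.28 × 0.27851 = 0.0779828
Evidence: 5.14069e-05 + 0.0867034 + 0.0779828 = 0.164738
P(Type 3 | data) ≈ 0.4734

0.4734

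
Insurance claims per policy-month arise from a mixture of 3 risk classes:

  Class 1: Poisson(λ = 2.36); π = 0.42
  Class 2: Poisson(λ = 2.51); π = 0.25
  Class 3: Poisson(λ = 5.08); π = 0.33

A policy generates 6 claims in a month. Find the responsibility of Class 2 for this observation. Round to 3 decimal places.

0.108

The responsibility of component k is π_k f_k(x) divided by Σ_j π_j f_j(x).
Poisson probabilities:
  p_1 = 0.0226571
  p_2 = 0.0282248
  p_3 = 0.148468
Weight by the priors:
  π_1·p_1 = 0.42 × 0.0226571 = 0.00951599
  π_2·p_2 = 0.25 × 0.0282248 = 0.0070562
  π_3·p_3 = 0.33 × 0.148468 = 0.0489945
Evidence: 0.00951599 + 0.0070562 + 0.0489945 = 0.0655667
P(Class 2 | data) ≈ 0.108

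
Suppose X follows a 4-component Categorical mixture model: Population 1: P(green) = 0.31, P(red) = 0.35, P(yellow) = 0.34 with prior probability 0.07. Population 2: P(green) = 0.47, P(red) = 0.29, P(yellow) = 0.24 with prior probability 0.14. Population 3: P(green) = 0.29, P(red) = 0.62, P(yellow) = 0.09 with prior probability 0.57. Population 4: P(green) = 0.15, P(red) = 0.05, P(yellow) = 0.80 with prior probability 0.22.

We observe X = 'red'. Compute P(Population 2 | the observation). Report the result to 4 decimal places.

Posterior ∝ prior × likelihood, so P(k | x) ∝ π_k f_k(x); normalise over all components.
Component likelihoods at x = 'red':
  L_1 = 0.35
  L_2 = 0.29
  L_3 = 0.62
  L_4 = 0.05
Prior × likelihood for each component:
  π_1·L_1 = 0.07 × 0.35 = 0.0245
  π_2·L_2 = 0.14 × 0.29 = 0.0406
  π_3·L_3 = 0.57 × 0.62 = 0.3534
  π_4·L_4 = 0.22 × 0.05 = 0.011
Denominator: 0.0245 + 0.0406 + 0.3534 + 0.011 = 0.4295
So the posterior for Population 2 is 0.0406 / 0.4295 ≈ 0.0945.

0.0945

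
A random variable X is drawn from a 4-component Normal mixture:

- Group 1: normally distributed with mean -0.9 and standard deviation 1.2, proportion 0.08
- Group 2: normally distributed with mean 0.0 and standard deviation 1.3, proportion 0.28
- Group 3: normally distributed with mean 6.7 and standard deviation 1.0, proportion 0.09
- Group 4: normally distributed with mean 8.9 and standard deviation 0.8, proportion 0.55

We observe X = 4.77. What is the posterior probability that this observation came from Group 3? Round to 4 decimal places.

0.9818

P(component k | x) = π_k·f_k(x) / marginal(x), where marginal(x) = Σ_j π_j·f_j(x).
Component likelihoods at x = 4.77:
  p_1 = 4.71825e-06
  p_2 = 0.000365981
  p_3 = 0.0619524
  p_4 = 8.13843e-07
Weight by the priors:
  π_1·p_1 = 0.08 × 4.71825e-06 = 3.7746e-07
  π_2·p_2 = 0.28 × 0.000365981 = 0.000102475
  π_3·p_3 = 0.09 × 0.0619524 = 0.00557572
  π_4·p_4 = 0.55 × 8.13843e-07 = 4.47614e-07
Marginal: 3.7746e-07 + 0.000102475 + 0.00557572 + 4.47614e-07 = 0.00567902
So the posterior for Group 3 is 0.00557572 / 0.00567902 ≈ 0.9818.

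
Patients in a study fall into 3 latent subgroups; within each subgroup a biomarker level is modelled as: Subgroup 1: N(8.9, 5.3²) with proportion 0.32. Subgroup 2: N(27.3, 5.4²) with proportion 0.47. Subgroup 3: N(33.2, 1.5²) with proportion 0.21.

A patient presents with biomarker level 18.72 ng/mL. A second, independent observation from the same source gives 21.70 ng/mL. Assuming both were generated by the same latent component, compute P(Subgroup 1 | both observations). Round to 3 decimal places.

0.040

By Bayes' theorem, P(k | x) = w_k f_k(x) / Σ_j w_j f_j(x).
Since both observations come from the same component, the likelihood for component k is f_k(x₁)·f_k(x₂).
  p_1 = [(1/(5.3·√(2π)))·exp(−(18.72−8.9)²/(2·5.3²)) = 0.075272·exp(-1.71649) = 0.0135261] × [0.00407459] = 5.51132e-05
  p_2 = [(1/(5.4·√(2π)))·exp(−(18.72−27.3)²/(2·5.4²)) = 0.073878·exp(-1.26228) = 0.020908] × [0.0431505] = 0.000902193
  p_3 = [(1/(1.5·√(2π)))·exp(−(18.72−33.2)²/(2·1.5²)) = 0.265962·exp(-46.59342) = 1.54722e-21] × [4.5855e-14] = 7.09478e-35
Weight by the priors:
  w_1·p_1 = 0.32 × 5.51132e-05 = 1.76362e-05
  w_2·p_2 = 0.47 × 0.000902193 = 0.000424031
  w_3·p_3 = 0.21 × 7.09478e-35 = 1.4899e-35
Denominator: 1.76362e-05 + 0.000424031 + 1.4899e-35 = 0.000441667
Responsibility of Subgroup 1: 1.76362e-05 / 0.000441667 ≈ 0.040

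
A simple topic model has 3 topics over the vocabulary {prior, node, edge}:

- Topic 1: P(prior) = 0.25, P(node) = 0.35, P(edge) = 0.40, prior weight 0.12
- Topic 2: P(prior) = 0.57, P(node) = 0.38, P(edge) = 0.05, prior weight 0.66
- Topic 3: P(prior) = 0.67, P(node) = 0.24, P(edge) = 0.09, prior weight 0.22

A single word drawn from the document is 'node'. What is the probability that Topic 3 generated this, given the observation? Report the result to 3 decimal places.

0.153

Apply Bayes' rule: the posterior for each component is proportional to its prior times its likelihood at x.
Evaluate each component's likelihood at the observed value:
  f_1 = 0.35
  f_2 = 0.38
  f_3 = 0.24
Unnormalised posteriors:
  π_1·f_1 = 0.12 × 0.35 = 0.042
  π_2·f_2 = 0.66 × 0.38 = 0.2508
  π_3·f_3 = 0.22 × 0.24 = 0.0528
Evidence: 0.042 + 0.2508 + 0.0528 = 0.3456
P(Topic 3 | 'node') ≈ 0.153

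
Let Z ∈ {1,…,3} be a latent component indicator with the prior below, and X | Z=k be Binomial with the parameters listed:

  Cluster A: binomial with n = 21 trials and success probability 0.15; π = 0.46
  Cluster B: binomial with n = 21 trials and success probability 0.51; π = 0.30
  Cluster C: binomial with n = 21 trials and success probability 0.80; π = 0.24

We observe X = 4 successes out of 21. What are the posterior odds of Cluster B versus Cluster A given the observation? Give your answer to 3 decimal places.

Since P(k|x) ∝ P(Z=k) f_k(x), the posterior odds are P(Z=i) f_i(x) / (P(Z=j) f_j(x)).
Evaluate each component's likelihood at the observed value:
  f_A = C(21,4)·0.15^4·0.85^17 = 5985·0.00050625·0.0631134 = 0.191228
  f_B = C(21,4)·0.51^4·0.49^17 = 5985·0.067652·5.4117e-06 = 0.00219118
  f_C = C(21,4)·0.80^4·0.20^17 = 5985·0.4096·1.31072e-12 = 3.21317e-09
Posterior odds = (P(Z=B)·f_B) / (P(Z=A)·f_A) = (0.30·0.00219118) / (0.46·0.191228) = 0.000657354 / 0.0879648 ≈ 0.007

0.007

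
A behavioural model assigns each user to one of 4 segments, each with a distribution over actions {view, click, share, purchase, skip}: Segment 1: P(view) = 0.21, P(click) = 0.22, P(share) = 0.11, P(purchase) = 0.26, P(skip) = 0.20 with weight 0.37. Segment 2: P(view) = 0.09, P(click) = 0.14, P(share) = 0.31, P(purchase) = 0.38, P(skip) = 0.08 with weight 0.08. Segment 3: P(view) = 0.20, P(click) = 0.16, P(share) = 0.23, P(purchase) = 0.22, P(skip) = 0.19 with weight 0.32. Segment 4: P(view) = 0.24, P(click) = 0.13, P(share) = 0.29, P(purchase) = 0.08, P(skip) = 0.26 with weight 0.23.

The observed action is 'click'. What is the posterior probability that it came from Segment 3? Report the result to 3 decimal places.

Posterior ∝ prior × likelihood, so P(k | x) ∝ π_k f_k(x); normalise over all components.
Evaluate each component's likelihood at the observed value:
  f_1 = 0.22
  f_2 = 0.14
  f_3 = 0.16
  f_4 = 0.13
Multiply by the mixture weights:
  π_1·f_1 = 0.37 × 0.22 = 0.0814
  π_2·f_2 = 0.08 × 0.14 = 0.0112
  π_3·f_3 = 0.32 × 0.16 = 0.0512
  π_4·f_4 = 0.23 × 0.13 = 0.0299
Evidence: 0.0814 + 0.0112 + 0.0512 + 0.0299 = 0.1737
P(Segment 3 | x) ≈ 0.295

0.295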